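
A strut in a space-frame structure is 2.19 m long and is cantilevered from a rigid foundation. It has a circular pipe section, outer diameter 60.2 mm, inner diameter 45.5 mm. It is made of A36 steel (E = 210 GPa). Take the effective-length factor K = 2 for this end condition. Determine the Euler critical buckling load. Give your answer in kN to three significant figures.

d_o = 60.2 mm, d_i = 45.5 mm
I = π(d_o⁴ − d_i⁴)/64 = π(60.2⁴ − 45.50⁴)/64 = 4.343×10^5 mm⁴
I = 4.343×10^5 mm⁴ = 4.343×10^-7 m⁴
Effective length L_e = K·L = 2 × 2.19 = 4.380 m
P_cr = π²EI / L_e² = π² × 210×10⁹ × 4.343×10^-7 / 4.380² = 4.692×10^4 N

P_cr ≈ 46.9 kN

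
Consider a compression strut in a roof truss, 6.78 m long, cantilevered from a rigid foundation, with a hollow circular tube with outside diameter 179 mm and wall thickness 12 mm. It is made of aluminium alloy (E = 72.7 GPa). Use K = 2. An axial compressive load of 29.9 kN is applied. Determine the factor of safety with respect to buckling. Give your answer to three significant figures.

n ≈ 2.88

Inner diameter d_i = 179 − 2×12 = 155.0 mm
I = π(d_o⁴ − d_i⁴)/64 = π(179⁴ − 155.0⁴)/64 = 2.206×10^7 mm⁴
I = 2.206×10^7 mm⁴ = 2.206×10^-5 m⁴
Effective length L_e = K·L = 2 × 6.78 = 13.56 m
P_cr = π²EI / L_e² = π² × 72.7×10⁹ × 2.206×10^-5 / 13.56² = 8.609×10^4 N
Factor of safety n = P_cr / P = 86.088 / 29.9 = 2.88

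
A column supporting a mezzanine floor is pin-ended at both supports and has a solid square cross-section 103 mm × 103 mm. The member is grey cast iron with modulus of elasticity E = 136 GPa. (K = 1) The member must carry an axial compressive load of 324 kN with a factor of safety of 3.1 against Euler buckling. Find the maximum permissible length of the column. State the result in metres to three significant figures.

L_max ≈ 3.54 m

I = a⁴/12 = 103⁴/12 = 9.379×10^6 mm⁴
I = 9.379×10^-6 m⁴
Required critical load P_cr = n·P = 3.1 × 324 = 1004 kN = 1.004×10^6 N
From P_cr = π²EI/(K·L)²:  L = (1/K)·√(π²EI/P_cr) = (1/1)·√(π²×1.36×10^11×9.379×10^-6/1.004×10^6)
L = 3.54 m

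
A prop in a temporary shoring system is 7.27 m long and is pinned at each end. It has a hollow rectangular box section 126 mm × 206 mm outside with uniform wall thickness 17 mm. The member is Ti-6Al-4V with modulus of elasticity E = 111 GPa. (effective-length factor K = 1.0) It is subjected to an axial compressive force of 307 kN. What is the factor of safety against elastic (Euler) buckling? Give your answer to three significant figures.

n ≈ 1.56

Inner dimensions: h_i = 206 − 2×17 = 172.0 mm, b_i = 126 − 2×17 = 92.00 mm
Weak-axis I_min = (h_o·b_o³ − h_i·b_i³)/12 with b_o = 126, b_i = 92.00 mm (shorter outer/inner sides).
I_min = (206×126³ − 172.0×92.00³)/12 = 2.318×10^7 mm⁴
I = 2.318×10^7 mm⁴ = 2.318×10^-5 m⁴
Effective length L_e = K·L = 1 × 7.27 = 7.270 m
P_cr = π²EI / L_e² = π² × 111×10⁹ × 2.318×10^-5 / 7.270² = 4.804×10^5 N
Factor of safety n = P_cr / P = 480.44 / 307 = 1.56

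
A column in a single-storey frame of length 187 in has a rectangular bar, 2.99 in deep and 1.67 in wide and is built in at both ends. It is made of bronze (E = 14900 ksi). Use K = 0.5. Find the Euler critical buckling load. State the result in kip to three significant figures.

P_cr ≈ 19.5 kip

Buckling occurs about the weak axis: I_min = h·b³/12 with b = 1.67 in (the shorter side).
I_min = 2.99×1.67³/12 = 1.160 in⁴
Effective length L_e = K·L = 0.5 × 187 = 93.50 in
P_cr = π²EI / L_e² = π² × 14900×10³ × 1.160 / 93.50² = 1.952×10^4 lb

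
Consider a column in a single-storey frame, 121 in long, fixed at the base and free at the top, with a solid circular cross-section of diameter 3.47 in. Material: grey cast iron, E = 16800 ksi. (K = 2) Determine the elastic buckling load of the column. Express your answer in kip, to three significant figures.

P_cr ≈ 20.1 kip

I = πd⁴/64 = π×3.47⁴/64 = 7.117 in⁴
Effective length L_e = K·L = 2 × 121 = 242.0 in
P_cr = π²EI / L_e² = π² × 16800×10³ × 7.117 / 242.0² = 2.015×10^4 lb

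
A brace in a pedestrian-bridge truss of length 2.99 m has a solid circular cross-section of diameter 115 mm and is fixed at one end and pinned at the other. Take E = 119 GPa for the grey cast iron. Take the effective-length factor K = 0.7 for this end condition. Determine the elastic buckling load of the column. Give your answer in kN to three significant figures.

I = πd⁴/64 = π×115⁴/64 = 8.585×10^6 mm⁴
I = 8.585×10^6 mm⁴ = 8.585×10^-6 m⁴
Effective length L_e = K·L = 0.7 × 2.99 = 2.093 m
P_cr = π²EI / L_e² = π² × 119×10⁹ × 8.585×10^-6 / 2.093² = 2.302×10^6 N

P_cr ≈ 2300 kN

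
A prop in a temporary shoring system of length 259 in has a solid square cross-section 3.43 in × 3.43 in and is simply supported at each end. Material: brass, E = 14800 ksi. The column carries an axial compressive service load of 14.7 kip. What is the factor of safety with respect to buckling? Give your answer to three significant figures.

n ≈ 1.71

I = a⁴/12 = 3.43⁴/12 = 11.53 in⁴
Effective length L_e = K·L = 1 × 259 = 259.0 in
P_cr = π²EI / L_e² = π² × 14800×10³ × 11.53 / 259.0² = 2.512×10^4 lb
Factor of safety n = P_cr / P = 25.116 / 14.7 = 1.71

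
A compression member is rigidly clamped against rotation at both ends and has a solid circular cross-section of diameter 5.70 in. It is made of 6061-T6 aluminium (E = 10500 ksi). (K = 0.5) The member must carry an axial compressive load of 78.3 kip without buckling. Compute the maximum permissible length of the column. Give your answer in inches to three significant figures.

L_max ≈ 524 in

I = πd⁴/64 = π×5.70⁴/64 = 51.82 in⁴
At the buckling limit P_cr = P = 7.830×10^4 lb
From P_cr = π²EI/(K·L)²:  L = (1/K)·√(π²EI/P_cr) = (1/0.5)·√(π²×1.05×10^7×51.82/7.830×10^4)
L = 524 in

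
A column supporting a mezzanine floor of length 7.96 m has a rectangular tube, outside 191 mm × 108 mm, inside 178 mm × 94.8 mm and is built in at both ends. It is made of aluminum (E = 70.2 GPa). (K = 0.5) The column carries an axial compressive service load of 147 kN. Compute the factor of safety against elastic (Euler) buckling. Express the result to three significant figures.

Weak-axis I_min = (h_o·b_o³ − h_i·b_i³)/12 with b_o = 108, b_i = 94.80 mm (shorter outer/inner sides).
I_min = (191×108³ − 178.0×94.80³)/12 = 7.413×10^6 mm⁴
I = 7.413×10^6 mm⁴ = 7.413×10^-6 m⁴
Effective length L_e = K·L = 0.5 × 7.96 = 3.980 m
P_cr = π²EI / L_e² = π² × 70.2×10⁹ × 7.413×10^-6 / 3.980² = 3.242×10^5 N
Factor of safety n = P_cr / P = 324.23 / 147 = 2.21

n ≈ 2.21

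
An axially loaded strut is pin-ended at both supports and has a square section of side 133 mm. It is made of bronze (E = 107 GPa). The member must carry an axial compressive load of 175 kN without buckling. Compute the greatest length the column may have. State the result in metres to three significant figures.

I = a⁴/12 = 133⁴/12 = 2.608×10^7 mm⁴
I = 2.608×10^-5 m⁴
At the buckling limit P_cr = P = 1.750×10^5 N
From P_cr = π²EI/(K·L)²:  L = (1/K)·√(π²EI/P_cr) = (1/1)·√(π²×1.07×10^11×2.608×10^-5/1.750×10^5)
L = 12.5 m

L_max ≈ 12.5 m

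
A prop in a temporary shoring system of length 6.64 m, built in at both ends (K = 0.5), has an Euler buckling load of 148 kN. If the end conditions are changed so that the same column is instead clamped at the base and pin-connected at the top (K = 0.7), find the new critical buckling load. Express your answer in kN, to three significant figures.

P_cr ∝ 1/K², so P_cr,new = P_cr,old × (K_old/K_new)² = 148 × (0.5/0.7)²
= 148 × 0.5102 = 75.5 kN

P_cr ≈ 75.5 kN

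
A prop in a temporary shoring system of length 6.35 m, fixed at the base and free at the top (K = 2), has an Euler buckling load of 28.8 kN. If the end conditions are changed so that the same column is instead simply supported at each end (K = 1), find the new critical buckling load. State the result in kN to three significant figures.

P_cr ≈ 115 kN

P_cr ∝ 1/K², so P_cr,new = P_cr,old × (K_old/K_new)² = 28.8 × (2/1)²
= 28.8 × 4.000 = 115 kN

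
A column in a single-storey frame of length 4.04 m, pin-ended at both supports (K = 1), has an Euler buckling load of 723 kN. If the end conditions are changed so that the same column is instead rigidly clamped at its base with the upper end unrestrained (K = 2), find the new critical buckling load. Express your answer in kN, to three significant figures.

P_cr ≈ 181 kN

P_cr ∝ 1/K², so P_cr,new = P_cr,old × (K_old/K_new)² = 723 × (1/2)²
= 723 × 0.2500 = 181 kN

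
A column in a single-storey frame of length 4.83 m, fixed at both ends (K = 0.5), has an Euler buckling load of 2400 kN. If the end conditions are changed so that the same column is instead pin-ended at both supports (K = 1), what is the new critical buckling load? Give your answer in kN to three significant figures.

P_cr ≈ 600 kN

P_cr ∝ 1/K², so P_cr,new = P_cr,old × (K_old/K_new)² = 2400 × (0.5/1)²
= 2400 × 0.2500 = 600 kN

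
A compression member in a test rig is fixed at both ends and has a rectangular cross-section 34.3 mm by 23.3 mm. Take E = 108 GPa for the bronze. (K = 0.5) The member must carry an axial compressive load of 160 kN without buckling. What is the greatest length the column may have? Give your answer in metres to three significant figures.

L_max ≈ 0.982 m

Buckling occurs about the weak axis: I_min = h·b³/12 with b = 23.3 mm (the shorter side).
I_min = 34.3×23.3³/12 = 3.616×10^4 mm⁴
I = 3.616×10^-8 m⁴
At the buckling limit P_cr = P = 1.600×10^5 N
From P_cr = π²EI/(K·L)²:  L = (1/K)·√(π²EI/P_cr) = (1/0.5)·√(π²×1.08×10^11×3.616×10^-8/1.600×10^5)
L = 0.982 m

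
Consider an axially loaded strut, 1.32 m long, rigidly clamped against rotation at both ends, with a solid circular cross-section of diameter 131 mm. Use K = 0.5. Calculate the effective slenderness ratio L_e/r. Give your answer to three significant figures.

λ ≈ 20.2

For a solid circle r = d/4 = 131/4 = 32.75 mm
L_e = K·L = 0.5 × 1.32 m = 0.6600 m = 660.00 mm
λ = L_e / r_min = 660.00 / 32.75 = 20.2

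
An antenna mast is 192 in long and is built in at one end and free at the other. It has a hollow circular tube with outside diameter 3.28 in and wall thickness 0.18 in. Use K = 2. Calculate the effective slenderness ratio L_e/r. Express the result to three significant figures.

λ ≈ 350

Inner diameter d_i = 3.28 − 2×0.18 = 2.920 in
I = π(d_o⁴ − d_i⁴)/64 = π(3.28⁴ − 2.920⁴)/64 = 2.113 in⁴
A = 1.753 in²;  r_min = √(I/A) = √(2.113/1.753) = 1.098 in
L_e = K·L = 2 × 192 = 384.0 in
λ = L_e / r_min = 384.00 / 1.098 = 350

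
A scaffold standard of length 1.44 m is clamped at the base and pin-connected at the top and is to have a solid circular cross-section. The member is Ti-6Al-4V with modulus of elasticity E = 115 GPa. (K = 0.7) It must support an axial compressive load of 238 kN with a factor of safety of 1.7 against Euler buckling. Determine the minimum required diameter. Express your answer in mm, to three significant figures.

d ≈ 52.1 mm

Required P_cr = n·P = 1.7 × 238 = 404.6 kN
L_e = K·L = 0.7 × 1.44 = 1.008 m
Required I = P_cr·L_e²/(π²E) = 4.046×10^5 × 1.008² / (π² × 1.15×10^11) = 3.622×10^-7 m⁴
I_req = 3.622×10^5 mm⁴
Solid circle: I = πd⁴/64  ⇒  d = (64I/π)^(1/4) = (64×3.622×10^5/π)^(1/4) = 52.1 mm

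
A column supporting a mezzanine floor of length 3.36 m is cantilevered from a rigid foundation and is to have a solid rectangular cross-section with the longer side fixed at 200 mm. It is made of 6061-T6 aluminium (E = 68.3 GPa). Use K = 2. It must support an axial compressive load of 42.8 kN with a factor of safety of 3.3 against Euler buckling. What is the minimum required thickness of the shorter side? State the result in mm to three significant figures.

b ≈ 82.8 mm

Required P_cr = n·P = 3.3 × 42.8 = 141.2 kN
L_e = K·L = 2 × 3.36 = 6.720 m
Required I = P_cr·L_e²/(π²E) = 1.412×10^5 × 6.720² / (π² × 6.83×10^10) = 9.462×10^-6 m⁴
I_req = 9.462×10^6 mm⁴
Rectangle, weak axis: I_min = h·b³/12 with h = 200 mm fixed  ⇒  b = (12I/h)^(1/3) = 82.8 mm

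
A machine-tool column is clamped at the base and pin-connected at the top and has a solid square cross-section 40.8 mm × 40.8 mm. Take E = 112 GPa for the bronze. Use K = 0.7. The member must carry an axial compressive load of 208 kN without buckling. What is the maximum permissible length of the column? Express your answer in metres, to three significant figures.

L_max ≈ 1.58 m

I = a⁴/12 = 40.8⁴/12 = 2.309×10^5 mm⁴
I = 2.309×10^-7 m⁴
At the buckling limit P_cr = P = 2.080×10^5 N
From P_cr = π²EI/(K·L)²:  L = (1/K)·√(π²EI/P_cr) = (1/0.7)·√(π²×1.12×10^11×2.309×10^-7/2.080×10^5)
L = 1.58 m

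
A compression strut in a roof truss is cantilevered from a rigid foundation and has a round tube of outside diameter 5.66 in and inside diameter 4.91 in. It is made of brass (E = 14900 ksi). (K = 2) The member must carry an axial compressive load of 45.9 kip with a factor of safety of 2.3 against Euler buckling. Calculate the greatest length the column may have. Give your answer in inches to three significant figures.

L_max ≈ 87.2 in

d_o = 5.66 in, d_i = 4.91 in
I = π(d_o⁴ − d_i⁴)/64 = π(5.66⁴ − 4.910⁴)/64 = 21.85 in⁴
Required critical load P_cr = n·P = 2.3 × 45.9 = 105.6 kip = 1.056×10^5 lb
From P_cr = π²EI/(K·L)²:  L = (1/K)·√(π²EI/P_cr) = (1/2)·√(π²×1.49×10^7×21.85/1.056×10^5)
L = 87.2 in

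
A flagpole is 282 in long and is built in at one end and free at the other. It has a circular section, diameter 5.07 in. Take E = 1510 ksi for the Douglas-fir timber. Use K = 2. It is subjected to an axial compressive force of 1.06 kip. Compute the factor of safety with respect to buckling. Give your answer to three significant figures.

I = πd⁴/64 = π×5.07⁴/64 = 32.43 in⁴
Effective length L_e = K·L = 2 × 282 = 564.0 in
P_cr = π²EI / L_e² = π² × 1510×10³ × 32.43 / 564.0² = 1.520×10^3 lb
Factor of safety n = P_cr / P = 1.5196 / 1.06 = 1.43

n ≈ 1.43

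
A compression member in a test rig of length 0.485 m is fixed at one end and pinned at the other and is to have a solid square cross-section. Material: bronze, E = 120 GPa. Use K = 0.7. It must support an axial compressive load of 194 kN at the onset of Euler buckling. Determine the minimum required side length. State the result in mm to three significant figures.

L_e = K·L = 0.7 × 0.485 = 0.3395 m
Required I = P_cr·L_e²/(π²E) = 1.940×10^5 × 0.3395² / (π² × 1.20×10^11) = 1.888×10^-8 m⁴
I_req = 1.888×10^4 mm⁴
Solid square: I = a⁴/12  ⇒  a = (12I)^(1/4) = (12×1.888×10^4)^(1/4) = 21.8 mm

a ≈ 21.8 mm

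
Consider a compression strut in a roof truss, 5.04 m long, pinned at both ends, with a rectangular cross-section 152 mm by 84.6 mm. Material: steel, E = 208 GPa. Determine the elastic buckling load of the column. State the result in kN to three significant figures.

P_cr ≈ 620 kN

Buckling occurs about the weak axis: I_min = h·b³/12 with b = 84.6 mm (the shorter side).
I_min = 152×84.6³/12 = 7.670×10^6 mm⁴
I = 7.670×10^6 mm⁴ = 7.670×10^-6 m⁴
Effective length L_e = K·L = 1 × 5.04 = 5.040 m
P_cr = π²EI / L_e² = π² × 208×10⁹ × 7.670×10^-6 / 5.040² = 6.198×10^5 N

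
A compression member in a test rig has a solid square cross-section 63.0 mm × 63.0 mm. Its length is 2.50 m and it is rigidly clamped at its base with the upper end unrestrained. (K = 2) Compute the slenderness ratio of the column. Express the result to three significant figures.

I = a⁴/12 = 63.0⁴/12 = 1.313×10^6 mm⁴
A = 3.969×10^3 mm²;  r_min = √(I/A) = √(1.313×10^6/3.969×10^3) = 18.19 mm
L_e = K·L = 2 × 2.50 m = 5.000 m = 5000.0 mm
λ = L_e / r_min = 5000.0 / 18.19 = 275

λ ≈ 275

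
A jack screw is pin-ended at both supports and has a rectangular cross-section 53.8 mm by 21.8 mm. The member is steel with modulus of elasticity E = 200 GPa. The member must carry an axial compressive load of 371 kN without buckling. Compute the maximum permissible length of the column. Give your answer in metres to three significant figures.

Buckling occurs about the weak axis: I_min = h·b³/12 with b = 21.8 mm (the shorter side).
I_min = 53.8×21.8³/12 = 4.645×10^4 mm⁴
I = 4.645×10^-8 m⁴
At the buckling limit P_cr = P = 3.710×10^5 N
From P_cr = π²EI/(K·L)²:  L = (1/K)·√(π²EI/P_cr) = (1/1)·√(π²×2.00×10^11×4.645×10^-8/3.710×10^5)
L = 0.497 m

L_max ≈ 0.497 m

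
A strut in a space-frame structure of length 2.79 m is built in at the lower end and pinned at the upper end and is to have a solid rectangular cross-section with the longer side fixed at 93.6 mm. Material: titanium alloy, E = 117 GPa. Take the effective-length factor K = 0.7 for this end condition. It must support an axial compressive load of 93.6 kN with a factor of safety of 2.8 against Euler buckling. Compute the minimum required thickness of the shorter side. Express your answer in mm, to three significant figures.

b ≈ 48.1 mm

Required P_cr = n·P = 2.8 × 93.6 = 262.1 kN
L_e = K·L = 0.7 × 2.79 = 1.953 m
Required I = P_cr·L_e²/(π²E) = 2.621×10^5 × 1.953² / (π² × 1.17×10^11) = 8.657×10^-7 m⁴
I_req = 8.657×10^5 mm⁴
Rectangle, weak axis: I_min = h·b³/12 with h = 93.6 mm fixed  ⇒  b = (12I/h)^(1/3) = 48.1 mm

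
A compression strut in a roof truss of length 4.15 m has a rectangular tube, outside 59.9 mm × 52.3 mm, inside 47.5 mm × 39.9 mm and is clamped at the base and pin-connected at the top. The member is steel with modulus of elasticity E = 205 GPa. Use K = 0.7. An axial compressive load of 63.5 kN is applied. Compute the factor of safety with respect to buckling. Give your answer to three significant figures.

n ≈ 1.75

Weak-axis I_min = (h_o·b_o³ − h_i·b_i³)/12 with b_o = 52.3, b_i = 39.90 mm (shorter outer/inner sides).
I_min = (59.9×52.3³ − 47.50×39.90³)/12 = 4.626×10^5 mm⁴
I = 4.626×10^5 mm⁴ = 4.626×10^-7 m⁴
Effective length L_e = K·L = 0.7 × 4.15 = 2.905 m
P_cr = π²EI / L_e² = π² × 205×10⁹ × 4.626×10^-7 / 2.905² = 1.109×10^5 N
Factor of safety n = P_cr / P = 110.92 / 63.5 = 1.75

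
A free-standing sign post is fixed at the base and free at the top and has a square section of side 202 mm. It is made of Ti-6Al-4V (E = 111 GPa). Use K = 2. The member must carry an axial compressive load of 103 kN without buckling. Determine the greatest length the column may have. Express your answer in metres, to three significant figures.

I = a⁴/12 = 202⁴/12 = 1.387×10^8 mm⁴
I = 1.387×10^-4 m⁴
At the buckling limit P_cr = P = 1.030×10^5 N
From P_cr = π²EI/(K·L)²:  L = (1/K)·√(π²EI/P_cr) = (1/2)·√(π²×1.11×10^11×1.387×10^-4/1.030×10^5)
L = 19.2 m

L_max ≈ 19.2 m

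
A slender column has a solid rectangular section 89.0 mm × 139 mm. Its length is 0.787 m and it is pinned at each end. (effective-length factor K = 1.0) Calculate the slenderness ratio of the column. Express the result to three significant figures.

λ ≈ 30.6

For a rectangle r_min = b/√12 = 89.0/√12 = 25.69 mm
L_e = K·L = 1 × 0.787 m = 0.7870 m = 787.00 mm
λ = L_e / r_min = 787.00 / 25.69 = 30.6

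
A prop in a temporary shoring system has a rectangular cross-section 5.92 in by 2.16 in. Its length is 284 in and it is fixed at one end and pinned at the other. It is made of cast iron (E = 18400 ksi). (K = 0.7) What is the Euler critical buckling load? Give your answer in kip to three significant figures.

P_cr ≈ 22.8 kip

Buckling occurs about the weak axis: I_min = h·b³/12 with b = 2.16 in (the shorter side).
I_min = 5.92×2.16³/12 = 4.972 in⁴
Effective length L_e = K·L = 0.7 × 284 = 198.8 in
P_cr = π²EI / L_e² = π² × 18400×10³ × 4.972 / 198.8² = 2.284×10^4 lb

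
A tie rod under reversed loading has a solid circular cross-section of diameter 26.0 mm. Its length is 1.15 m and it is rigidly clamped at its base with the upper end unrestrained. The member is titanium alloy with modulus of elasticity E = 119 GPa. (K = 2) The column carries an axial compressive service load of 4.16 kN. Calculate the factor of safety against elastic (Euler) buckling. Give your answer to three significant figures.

I = πd⁴/64 = π×26.0⁴/64 = 2.243×10^4 mm⁴
I = 2.243×10^4 mm⁴ = 2.243×10^-8 m⁴
Effective length L_e = K·L = 2 × 1.15 = 2.300 m
P_cr = π²EI / L_e² = π² × 119×10⁹ × 2.243×10^-8 / 2.300² = 4.980×10^3 N
Factor of safety n = P_cr / P = 4.9803 / 4.16 = 1.20

n ≈ 1.20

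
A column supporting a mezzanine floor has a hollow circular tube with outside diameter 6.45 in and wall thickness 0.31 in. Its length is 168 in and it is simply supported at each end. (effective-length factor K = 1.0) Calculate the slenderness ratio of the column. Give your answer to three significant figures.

λ ≈ 77.3

Inner diameter d_i = 6.45 − 2×0.31 = 5.830 in
I = π(d_o⁴ − d_i⁴)/64 = π(6.45⁴ − 5.830⁴)/64 = 28.25 in⁴
A = 5.980 in²;  r_min = √(I/A) = √(28.25/5.980) = 2.174 in
L_e = K·L = 1 × 168 = 168.0 in
λ = L_e / r_min = 168.00 / 2.174 = 77.3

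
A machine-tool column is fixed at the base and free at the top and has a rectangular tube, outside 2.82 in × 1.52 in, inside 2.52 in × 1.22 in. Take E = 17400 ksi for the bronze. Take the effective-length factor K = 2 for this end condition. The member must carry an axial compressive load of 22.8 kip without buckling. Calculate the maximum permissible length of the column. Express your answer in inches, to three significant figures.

L_max ≈ 28.9 in

Weak-axis I_min = (h_o·b_o³ − h_i·b_i³)/12 with b_o = 1.52, b_i = 1.220 in (shorter outer/inner sides).
I_min = (2.82×1.52³ − 2.520×1.220³)/12 = 0.4439 in⁴
At the buckling limit P_cr = P = 2.280×10^4 lb
From P_cr = π²EI/(K·L)²:  L = (1/K)·√(π²EI/P_cr) = (1/2)·√(π²×1.74×10^7×0.4439/2.280×10^4)
L = 28.9 in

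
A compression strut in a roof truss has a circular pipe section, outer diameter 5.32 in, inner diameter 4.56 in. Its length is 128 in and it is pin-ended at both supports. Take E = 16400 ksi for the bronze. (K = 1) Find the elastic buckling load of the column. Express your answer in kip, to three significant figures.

d_o = 5.32 in, d_i = 4.56 in
I = π(d_o⁴ − d_i⁴)/64 = π(5.32⁴ − 4.560⁴)/64 = 18.10 in⁴
Effective length L_e = K·L = 1 × 128 = 128.0 in
P_cr = π²EI / L_e² = π² × 16400×10³ × 18.10 / 128.0² = 1.788×10^5 lb

P_cr ≈ 179 kip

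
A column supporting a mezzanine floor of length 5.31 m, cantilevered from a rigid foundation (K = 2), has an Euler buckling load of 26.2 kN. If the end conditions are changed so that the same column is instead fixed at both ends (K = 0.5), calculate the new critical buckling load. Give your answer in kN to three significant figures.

P_cr ∝ 1/K², so P_cr,new = P_cr,old × (K_old/K_new)² = 26.2 × (2/0.5)²
= 26.2 × 16.00 = 419 kN

P_cr ≈ 419 kN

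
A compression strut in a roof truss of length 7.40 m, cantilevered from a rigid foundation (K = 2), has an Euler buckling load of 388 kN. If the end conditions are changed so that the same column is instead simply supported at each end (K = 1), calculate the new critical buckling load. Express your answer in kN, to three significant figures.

P_cr ≈ 1550 kN

P_cr ∝ 1/K², so P_cr,new = P_cr,old × (K_old/K_new)² = 388 × (2/1)²
= 388 × 4.000 = 1550 kN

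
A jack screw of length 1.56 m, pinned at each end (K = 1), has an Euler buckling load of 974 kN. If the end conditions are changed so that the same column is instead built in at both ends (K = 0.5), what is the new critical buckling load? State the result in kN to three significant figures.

P_cr ∝ 1/K², so P_cr,new = P_cr,old × (K_old/K_new)² = 974 × (1/0.5)²
= 974 × 4.000 = 3900 kN

P_cr ≈ 3900 kN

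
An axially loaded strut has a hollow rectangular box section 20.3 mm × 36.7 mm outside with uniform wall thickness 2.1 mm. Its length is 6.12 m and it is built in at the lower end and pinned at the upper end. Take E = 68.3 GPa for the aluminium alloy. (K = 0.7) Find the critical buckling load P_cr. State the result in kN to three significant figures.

Inner dimensions: h_i = 36.7 − 2×2.1 = 32.50 mm, b_i = 20.3 − 2×2.1 = 16.10 mm
Weak-axis I_min = (h_o·b_o³ − h_i·b_i³)/12 with b_o = 20.3, b_i = 16.10 mm (shorter outer/inner sides).
I_min = (36.7×20.3³ − 32.50×16.10³)/12 = 1.428×10^4 mm⁴
I = 1.428×10^4 mm⁴ = 1.428×10^-8 m⁴
Effective length L_e = K·L = 0.7 × 6.12 = 4.284 m
P_cr = π²EI / L_e² = π² × 68.3×10⁹ × 1.428×10^-8 / 4.284² = 524.6 N

P_cr ≈ 0.525 kN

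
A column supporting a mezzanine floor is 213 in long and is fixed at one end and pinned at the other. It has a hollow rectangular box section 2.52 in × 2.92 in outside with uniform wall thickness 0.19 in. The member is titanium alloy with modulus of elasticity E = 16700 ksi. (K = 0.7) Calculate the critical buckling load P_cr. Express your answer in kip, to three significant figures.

P_cr ≈ 13.5 kip

Inner dimensions: h_i = 2.92 − 2×0.19 = 2.540 in, b_i = 2.52 − 2×0.19 = 2.140 in
Weak-axis I_min = (h_o·b_o³ − h_i·b_i³)/12 with b_o = 2.52, b_i = 2.140 in (shorter outer/inner sides).
I_min = (2.92×2.52³ − 2.540×2.140³)/12 = 1.820 in⁴
Effective length L_e = K·L = 0.7 × 213 = 149.1 in
P_cr = π²EI / L_e² = π² × 16700×10³ × 1.820 / 149.1² = 1.349×10^4 lb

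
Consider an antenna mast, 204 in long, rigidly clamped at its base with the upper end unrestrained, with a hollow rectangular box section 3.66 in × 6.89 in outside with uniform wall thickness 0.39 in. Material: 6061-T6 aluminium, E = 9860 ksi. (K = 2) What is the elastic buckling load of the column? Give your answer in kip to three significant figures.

Inner dimensions: h_i = 6.89 − 2×0.39 = 6.110 in, b_i = 3.66 − 2×0.39 = 2.880 in
Weak-axis I_min = (h_o·b_o³ − h_i·b_i³)/12 with b_o = 3.66, b_i = 2.880 in (shorter outer/inner sides).
I_min = (6.89×3.66³ − 6.110×2.880³)/12 = 15.99 in⁴
Effective length L_e = K·L = 2 × 204 = 408.0 in
P_cr = π²EI / L_e² = π² × 9860×10³ × 15.99 / 408.0² = 9.346×10^3 lb

P_cr ≈ 9.35 kip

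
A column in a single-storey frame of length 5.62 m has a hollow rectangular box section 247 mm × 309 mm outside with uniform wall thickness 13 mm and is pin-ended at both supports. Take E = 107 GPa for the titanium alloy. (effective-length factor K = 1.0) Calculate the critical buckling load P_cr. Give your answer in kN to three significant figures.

P_cr ≈ 4460 kN

Inner dimensions: h_i = 309 − 2×13 = 283.0 mm, b_i = 247 − 2×13 = 221.0 mm
Weak-axis I_min = (h_o·b_o³ − h_i·b_i³)/12 with b_o = 247, b_i = 221.0 mm (shorter outer/inner sides).
I_min = (309×247³ − 283.0×221.0³)/12 = 1.335×10^8 mm⁴
I = 1.335×10^8 mm⁴ = 1.335×10^-4 m⁴
Effective length L_e = K·L = 1 × 5.62 = 5.620 m
P_cr = π²EI / L_e² = π² × 107×10⁹ × 1.335×10^-4 / 5.620² = 4.463×10^6 N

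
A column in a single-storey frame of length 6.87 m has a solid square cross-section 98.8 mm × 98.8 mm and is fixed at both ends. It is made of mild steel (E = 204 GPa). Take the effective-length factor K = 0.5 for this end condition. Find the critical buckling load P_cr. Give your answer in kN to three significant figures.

I = a⁴/12 = 98.8⁴/12 = 7.940×10^6 mm⁴
I = 7.940×10^6 mm⁴ = 7.940×10^-6 m⁴
Effective length L_e = K·L = 0.5 × 6.87 = 3.435 m
P_cr = π²EI / L_e² = π² × 204×10⁹ × 7.940×10^-6 / 3.435² = 1.355×10^6 N

P_cr ≈ 1350 kN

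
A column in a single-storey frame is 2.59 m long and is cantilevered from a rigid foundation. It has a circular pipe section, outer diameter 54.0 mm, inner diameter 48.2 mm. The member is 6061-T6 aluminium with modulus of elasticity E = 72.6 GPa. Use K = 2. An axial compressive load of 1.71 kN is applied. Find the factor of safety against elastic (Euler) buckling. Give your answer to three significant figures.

d_o = 54.0 mm, d_i = 48.2 mm
I = π(d_o⁴ − d_i⁴)/64 = π(54.0⁴ − 48.20⁴)/64 = 1.524×10^5 mm⁴
I = 1.524×10^5 mm⁴ = 1.524×10^-7 m⁴
Effective length L_e = K·L = 2 × 2.59 = 5.180 m
P_cr = π²EI / L_e² = π² × 72.6×10⁹ × 1.524×10^-7 / 5.180² = 4.071×10^3 N
Factor of safety n = P_cr / P = 4.0709 / 1.71 = 2.38

n ≈ 2.38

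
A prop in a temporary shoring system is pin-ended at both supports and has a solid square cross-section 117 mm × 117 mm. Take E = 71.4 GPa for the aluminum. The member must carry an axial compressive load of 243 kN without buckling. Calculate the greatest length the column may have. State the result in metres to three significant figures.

L_max ≈ 6.73 m

I = a⁴/12 = 117⁴/12 = 1.562×10^7 mm⁴
I = 1.562×10^-5 m⁴
At the buckling limit P_cr = P = 2.430×10^5 N
From P_cr = π²EI/(K·L)²:  L = (1/K)·√(π²EI/P_cr) = (1/1)·√(π²×7.14×10^10×1.562×10^-5/2.430×10^5)
L = 6.73 m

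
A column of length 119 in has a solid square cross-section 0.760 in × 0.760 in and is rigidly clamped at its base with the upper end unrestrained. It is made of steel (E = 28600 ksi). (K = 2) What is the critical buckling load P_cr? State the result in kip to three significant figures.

P_cr ≈ 0.139 kip

I = a⁴/12 = 0.760⁴/12 = 2.780×10^-2 in⁴
Effective length L_e = K·L = 2 × 119 = 238.0 in
P_cr = π²EI / L_e² = π² × 28600×10³ × 2.780×10^-2 / 238.0² = 138.5 lb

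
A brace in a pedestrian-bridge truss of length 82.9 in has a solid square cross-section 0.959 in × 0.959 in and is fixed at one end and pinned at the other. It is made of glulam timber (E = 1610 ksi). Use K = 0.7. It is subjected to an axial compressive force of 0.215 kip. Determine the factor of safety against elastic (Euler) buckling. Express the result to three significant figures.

n ≈ 1.55

I = a⁴/12 = 0.959⁴/12 = 7.048×10^-2 in⁴
Effective length L_e = K·L = 0.7 × 82.9 = 58.03 in
P_cr = π²EI / L_e² = π² × 1610×10³ × 7.048×10^-2 / 58.03² = 332.6 lb
Factor of safety n = P_cr / P = 0.33259 / 0.215 = 1.55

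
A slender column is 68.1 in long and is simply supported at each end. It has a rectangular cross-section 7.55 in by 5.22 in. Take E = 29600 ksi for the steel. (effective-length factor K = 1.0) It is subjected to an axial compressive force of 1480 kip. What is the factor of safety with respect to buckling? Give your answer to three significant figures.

Buckling occurs about the weak axis: I_min = h·b³/12 with b = 5.22 in (the shorter side).
I_min = 7.55×5.22³/12 = 89.49 in⁴
Effective length L_e = K·L = 1 × 68.1 = 68.10 in
P_cr = π²EI / L_e² = π² × 29600×10³ × 89.49 / 68.10² = 5.637×10^6 lb
Factor of safety n = P_cr / P = 5637.3 / 1480 = 3.81

n ≈ 3.81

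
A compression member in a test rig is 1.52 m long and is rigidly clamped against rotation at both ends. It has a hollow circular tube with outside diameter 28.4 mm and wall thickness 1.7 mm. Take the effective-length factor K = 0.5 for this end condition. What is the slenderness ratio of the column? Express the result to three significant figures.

Inner diameter d_i = 28.4 − 2×1.7 = 25.00 mm
I = π(d_o⁴ − d_i⁴)/64 = π(28.4⁴ − 25.00⁴)/64 = 1.276×10^4 mm⁴
A = 142.6 mm²;  r_min = √(I/A) = √(1.276×10^4/142.6) = 9.459 mm
L_e = K·L = 0.5 × 1.52 m = 0.7600 m = 760.00 mm
λ = L_e / r_min = 760.00 / 9.459 = 80.3

λ ≈ 80.3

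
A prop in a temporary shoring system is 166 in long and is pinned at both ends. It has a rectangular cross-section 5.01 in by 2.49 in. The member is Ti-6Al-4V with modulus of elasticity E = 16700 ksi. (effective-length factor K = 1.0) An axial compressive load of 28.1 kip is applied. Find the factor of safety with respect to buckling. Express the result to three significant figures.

n ≈ 1.37

Buckling occurs about the weak axis: I_min = h·b³/12 with b = 2.49 in (the shorter side).
I_min = 5.01×2.49³/12 = 6.445 in⁴
Effective length L_e = K·L = 1 × 166 = 166.0 in
P_cr = π²EI / L_e² = π² × 16700×10³ × 6.445 / 166.0² = 3.855×10^4 lb
Factor of safety n = P_cr / P = 38.553 / 28.1 = 1.37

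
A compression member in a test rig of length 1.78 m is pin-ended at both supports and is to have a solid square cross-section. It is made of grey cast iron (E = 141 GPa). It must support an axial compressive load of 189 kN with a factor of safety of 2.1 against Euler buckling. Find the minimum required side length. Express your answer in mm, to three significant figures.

a ≈ 57.4 mm

Required P_cr = n·P = 2.1 × 189 = 396.9 kN
L_e = K·L = 1 × 1.78 = 1.780 m
Required I = P_cr·L_e²/(π²E) = 3.969×10^5 × 1.780² / (π² × 1.41×10^11) = 9.037×10^-7 m⁴
I_req = 9.037×10^5 mm⁴
Solid square: I = a⁴/12  ⇒  a = (12I)^(1/4) = (12×9.037×10^5)^(1/4) = 57.4 mm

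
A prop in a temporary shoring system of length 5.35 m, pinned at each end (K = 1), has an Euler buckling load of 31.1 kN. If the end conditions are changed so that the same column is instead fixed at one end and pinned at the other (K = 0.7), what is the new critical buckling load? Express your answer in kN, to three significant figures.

P_cr ≈ 63.5 kN

P_cr ∝ 1/K², so P_cr,new = P_cr,old × (K_old/K_new)² = 31.1 × (1/0.7)²
= 31.1 × 2.041 = 63.5 kN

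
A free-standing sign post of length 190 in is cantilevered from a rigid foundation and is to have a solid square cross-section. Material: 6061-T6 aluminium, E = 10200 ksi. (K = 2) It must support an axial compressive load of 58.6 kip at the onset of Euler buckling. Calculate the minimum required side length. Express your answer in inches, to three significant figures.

a ≈ 5.64 in

L_e = K·L = 2 × 190 = 380.0 in
Required I = P_cr·L_e²/(π²E) = 5.860×10^4 × 380.0² / (π² × 1.02×10^7) = 84.06 in⁴
Solid square: I = a⁴/12  ⇒  a = (12I)^(1/4) = (12×84.06)^(1/4) = 5.64 in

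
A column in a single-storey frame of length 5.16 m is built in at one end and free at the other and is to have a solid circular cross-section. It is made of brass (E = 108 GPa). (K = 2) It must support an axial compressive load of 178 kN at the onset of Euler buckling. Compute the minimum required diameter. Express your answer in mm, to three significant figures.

L_e = K·L = 2 × 5.16 = 10.32 m
Required I = P_cr·L_e²/(π²E) = 1.780×10^5 × 10.32² / (π² × 1.08×10^11) = 1.779×10^-5 m⁴
I_req = 1.779×10^7 mm⁴
Solid circle: I = πd⁴/64  ⇒  d = (64I/π)^(1/4) = (64×1.779×10^7/π)^(1/4) = 138 mm

d ≈ 138 mm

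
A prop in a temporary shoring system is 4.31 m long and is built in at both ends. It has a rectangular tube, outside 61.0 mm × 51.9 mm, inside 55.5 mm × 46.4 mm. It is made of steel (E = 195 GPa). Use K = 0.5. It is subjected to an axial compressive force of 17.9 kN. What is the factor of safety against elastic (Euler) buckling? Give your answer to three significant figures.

n ≈ 5.76

Weak-axis I_min = (h_o·b_o³ − h_i·b_i³)/12 with b_o = 51.9, b_i = 46.40 mm (shorter outer/inner sides).
I_min = (61.0×51.9³ − 55.50×46.40³)/12 = 2.486×10^5 mm⁴
I = 2.486×10^5 mm⁴ = 2.486×10^-7 m⁴
Effective length L_e = K·L = 0.5 × 4.31 = 2.155 m
P_cr = π²EI / L_e² = π² × 195×10⁹ × 2.486×10^-7 / 2.155² = 1.030×10^5 N
Factor of safety n = P_cr / P = 103.03 / 17.9 = 5.76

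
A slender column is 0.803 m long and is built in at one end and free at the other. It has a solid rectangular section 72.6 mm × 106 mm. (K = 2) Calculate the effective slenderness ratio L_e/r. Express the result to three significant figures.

Buckling occurs about the weak axis: I_min = h·b³/12 with b = 72.6 mm (the shorter side).
I_min = 106×72.6³/12 = 3.380×10^6 mm⁴
A = 7.696×10^3 mm²;  r_min = √(I/A) = √(3.380×10^6/7.696×10^3) = 20.96 mm
L_e = K·L = 2 × 0.803 m = 1.606 m = 1606.0 mm
λ = L_e / r_min = 1606.0 / 20.96 = 76.6

λ ≈ 76.6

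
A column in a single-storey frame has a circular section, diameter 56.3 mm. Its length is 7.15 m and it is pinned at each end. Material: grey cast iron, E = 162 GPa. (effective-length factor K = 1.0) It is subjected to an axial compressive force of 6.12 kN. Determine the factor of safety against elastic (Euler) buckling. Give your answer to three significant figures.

I = πd⁴/64 = π×56.3⁴/64 = 4.932×10^5 mm⁴
I = 4.932×10^5 mm⁴ = 4.932×10^-7 m⁴
Effective length L_e = K·L = 1 × 7.15 = 7.150 m
P_cr = π²EI / L_e² = π² × 162×10⁹ × 4.932×10^-7 / 7.150² = 1.542×10^4 N
Factor of safety n = P_cr / P = 15.424 / 6.12 = 2.52

n ≈ 2.52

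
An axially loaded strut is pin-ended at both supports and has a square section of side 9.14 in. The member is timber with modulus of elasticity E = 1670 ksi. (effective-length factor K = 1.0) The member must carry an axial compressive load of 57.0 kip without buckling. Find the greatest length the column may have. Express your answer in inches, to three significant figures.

I = a⁴/12 = 9.14⁴/12 = 581.6 in⁴
At the buckling limit P_cr = P = 5.700×10^4 lb
From P_cr = π²EI/(K·L)²:  L = (1/K)·√(π²EI/P_cr) = (1/1)·√(π²×1.67×10^6×581.6/5.700×10^4)
L = 410 in

L_max ≈ 410 in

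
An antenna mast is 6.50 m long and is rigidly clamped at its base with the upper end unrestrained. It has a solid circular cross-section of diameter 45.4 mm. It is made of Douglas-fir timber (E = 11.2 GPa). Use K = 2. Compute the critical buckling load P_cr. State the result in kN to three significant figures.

I = πd⁴/64 = π×45.4⁴/64 = 2.085×10^5 mm⁴
I = 2.085×10^5 mm⁴ = 2.085×10^-7 m⁴
Effective length L_e = K·L = 2 × 6.50 = 13.00 m
P_cr = π²EI / L_e² = π² × 11.2×10⁹ × 2.085×10^-7 / 13.00² = 136.4 N

P_cr ≈ 0.136 kN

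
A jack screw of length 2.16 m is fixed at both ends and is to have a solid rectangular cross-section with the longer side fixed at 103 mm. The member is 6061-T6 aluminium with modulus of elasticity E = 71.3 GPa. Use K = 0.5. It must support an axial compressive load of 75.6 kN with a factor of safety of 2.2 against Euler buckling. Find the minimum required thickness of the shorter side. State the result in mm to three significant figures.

b ≈ 31.8 mm

Required P_cr = n·P = 2.2 × 75.6 = 166.3 kN
L_e = K·L = 0.5 × 2.16 = 1.080 m
Required I = P_cr·L_e²/(π²E) = 1.663×10^5 × 1.080² / (π² × 7.13×10^10) = 2.757×10^-7 m⁴
I_req = 2.757×10^5 mm⁴
Rectangle, weak axis: I_min = h·b³/12 with h = 103 mm fixed  ⇒  b = (12I/h)^(1/3) = 31.8 mm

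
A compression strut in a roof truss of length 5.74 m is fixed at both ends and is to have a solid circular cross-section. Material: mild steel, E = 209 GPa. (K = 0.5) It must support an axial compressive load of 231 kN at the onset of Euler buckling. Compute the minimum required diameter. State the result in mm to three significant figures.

L_e = K·L = 0.5 × 5.74 = 2.870 m
Required I = P_cr·L_e²/(π²E) = 2.310×10^5 × 2.870² / (π² × 2.09×10^11) = 9.224×10^-7 m⁴
I_req = 9.224×10^5 mm⁴
Solid circle: I = πd⁴/64  ⇒  d = (64I/π)^(1/4) = (64×9.224×10^5/π)^(1/4) = 65.8 mm

d ≈ 65.8 mm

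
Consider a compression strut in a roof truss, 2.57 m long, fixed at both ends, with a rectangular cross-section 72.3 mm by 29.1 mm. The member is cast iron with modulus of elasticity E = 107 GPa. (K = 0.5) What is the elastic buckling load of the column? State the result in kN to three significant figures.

Buckling occurs about the weak axis: I_min = h·b³/12 with b = 29.1 mm (the shorter side).
I_min = 72.3×29.1³/12 = 1.485×10^5 mm⁴
I = 1.485×10^5 mm⁴ = 1.485×10^-7 m⁴
Effective length L_e = K·L = 0.5 × 2.57 = 1.285 m
P_cr = π²EI / L_e² = π² × 107×10⁹ × 1.485×10^-7 / 1.285² = 9.495×10^4 N

P_cr ≈ 95.0 kN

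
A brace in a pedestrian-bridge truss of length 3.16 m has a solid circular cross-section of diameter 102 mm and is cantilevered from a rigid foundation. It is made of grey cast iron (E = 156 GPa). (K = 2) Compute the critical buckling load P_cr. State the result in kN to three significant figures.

P_cr ≈ 205 kN

I = πd⁴/64 = π×102⁴/64 = 5.313×10^6 mm⁴
I = 5.313×10^6 mm⁴ = 5.313×10^-6 m⁴
Effective length L_e = K·L = 2 × 3.16 = 6.320 m
P_cr = π²EI / L_e² = π² × 156×10⁹ × 5.313×10^-6 / 6.320² = 2.048×10^5 N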